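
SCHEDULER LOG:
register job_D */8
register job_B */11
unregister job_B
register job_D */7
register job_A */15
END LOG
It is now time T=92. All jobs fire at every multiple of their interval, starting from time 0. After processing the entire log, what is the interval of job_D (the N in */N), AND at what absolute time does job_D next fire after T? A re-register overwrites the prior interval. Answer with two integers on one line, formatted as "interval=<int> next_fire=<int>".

Op 1: register job_D */8 -> active={job_D:*/8}
Op 2: register job_B */11 -> active={job_B:*/11, job_D:*/8}
Op 3: unregister job_B -> active={job_D:*/8}
Op 4: register job_D */7 -> active={job_D:*/7}
Op 5: register job_A */15 -> active={job_A:*/15, job_D:*/7}
Final interval of job_D = 7
Next fire of job_D after T=92: (92//7+1)*7 = 98

Answer: interval=7 next_fire=98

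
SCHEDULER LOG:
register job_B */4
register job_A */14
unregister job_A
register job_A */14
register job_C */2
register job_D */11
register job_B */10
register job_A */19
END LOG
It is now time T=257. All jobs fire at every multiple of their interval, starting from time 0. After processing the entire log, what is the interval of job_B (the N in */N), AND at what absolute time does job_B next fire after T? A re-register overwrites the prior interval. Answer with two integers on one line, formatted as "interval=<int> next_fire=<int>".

Answer: interval=10 next_fire=260

Derivation:
Op 1: register job_B */4 -> active={job_B:*/4}
Op 2: register job_A */14 -> active={job_A:*/14, job_B:*/4}
Op 3: unregister job_A -> active={job_B:*/4}
Op 4: register job_A */14 -> active={job_A:*/14, job_B:*/4}
Op 5: register job_C */2 -> active={job_A:*/14, job_B:*/4, job_C:*/2}
Op 6: register job_D */11 -> active={job_A:*/14, job_B:*/4, job_C:*/2, job_D:*/11}
Op 7: register job_B */10 -> active={job_A:*/14, job_B:*/10, job_C:*/2, job_D:*/11}
Op 8: register job_A */19 -> active={job_A:*/19, job_B:*/10, job_C:*/2, job_D:*/11}
Final interval of job_B = 10
Next fire of job_B after T=257: (257//10+1)*10 = 260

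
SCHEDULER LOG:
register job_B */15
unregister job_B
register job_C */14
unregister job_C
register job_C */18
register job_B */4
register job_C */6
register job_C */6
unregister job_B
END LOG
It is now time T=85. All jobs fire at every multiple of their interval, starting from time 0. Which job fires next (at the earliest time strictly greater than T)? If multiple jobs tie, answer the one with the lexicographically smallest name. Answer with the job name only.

Answer: job_C

Derivation:
Op 1: register job_B */15 -> active={job_B:*/15}
Op 2: unregister job_B -> active={}
Op 3: register job_C */14 -> active={job_C:*/14}
Op 4: unregister job_C -> active={}
Op 5: register job_C */18 -> active={job_C:*/18}
Op 6: register job_B */4 -> active={job_B:*/4, job_C:*/18}
Op 7: register job_C */6 -> active={job_B:*/4, job_C:*/6}
Op 8: register job_C */6 -> active={job_B:*/4, job_C:*/6}
Op 9: unregister job_B -> active={job_C:*/6}
  job_C: interval 6, next fire after T=85 is 90
Earliest = 90, winner (lex tiebreak) = job_C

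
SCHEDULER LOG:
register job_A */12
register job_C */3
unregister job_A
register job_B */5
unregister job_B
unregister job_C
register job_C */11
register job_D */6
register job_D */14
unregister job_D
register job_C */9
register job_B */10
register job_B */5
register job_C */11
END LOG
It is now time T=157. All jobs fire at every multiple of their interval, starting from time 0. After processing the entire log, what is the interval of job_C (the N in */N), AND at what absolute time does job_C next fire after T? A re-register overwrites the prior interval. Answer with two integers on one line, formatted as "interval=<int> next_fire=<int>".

Answer: interval=11 next_fire=165

Derivation:
Op 1: register job_A */12 -> active={job_A:*/12}
Op 2: register job_C */3 -> active={job_A:*/12, job_C:*/3}
Op 3: unregister job_A -> active={job_C:*/3}
Op 4: register job_B */5 -> active={job_B:*/5, job_C:*/3}
Op 5: unregister job_B -> active={job_C:*/3}
Op 6: unregister job_C -> active={}
Op 7: register job_C */11 -> active={job_C:*/11}
Op 8: register job_D */6 -> active={job_C:*/11, job_D:*/6}
Op 9: register job_D */14 -> active={job_C:*/11, job_D:*/14}
Op 10: unregister job_D -> active={job_C:*/11}
Op 11: register job_C */9 -> active={job_C:*/9}
Op 12: register job_B */10 -> active={job_B:*/10, job_C:*/9}
Op 13: register job_B */5 -> active={job_B:*/5, job_C:*/9}
Op 14: register job_C */11 -> active={job_B:*/5, job_C:*/11}
Final interval of job_C = 11
Next fire of job_C after T=157: (157//11+1)*11 = 165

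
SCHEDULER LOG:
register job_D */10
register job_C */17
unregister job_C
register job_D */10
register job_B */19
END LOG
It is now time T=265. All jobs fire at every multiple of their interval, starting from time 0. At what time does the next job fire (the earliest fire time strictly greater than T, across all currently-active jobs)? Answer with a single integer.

Answer: 266

Derivation:
Op 1: register job_D */10 -> active={job_D:*/10}
Op 2: register job_C */17 -> active={job_C:*/17, job_D:*/10}
Op 3: unregister job_C -> active={job_D:*/10}
Op 4: register job_D */10 -> active={job_D:*/10}
Op 5: register job_B */19 -> active={job_B:*/19, job_D:*/10}
  job_B: interval 19, next fire after T=265 is 266
  job_D: interval 10, next fire after T=265 is 270
Earliest fire time = 266 (job job_B)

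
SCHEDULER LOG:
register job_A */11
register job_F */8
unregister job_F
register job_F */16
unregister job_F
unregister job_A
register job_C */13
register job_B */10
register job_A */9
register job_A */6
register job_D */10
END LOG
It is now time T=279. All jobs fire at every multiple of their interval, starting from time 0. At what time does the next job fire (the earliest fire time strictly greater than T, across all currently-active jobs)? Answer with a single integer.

Op 1: register job_A */11 -> active={job_A:*/11}
Op 2: register job_F */8 -> active={job_A:*/11, job_F:*/8}
Op 3: unregister job_F -> active={job_A:*/11}
Op 4: register job_F */16 -> active={job_A:*/11, job_F:*/16}
Op 5: unregister job_F -> active={job_A:*/11}
Op 6: unregister job_A -> active={}
Op 7: register job_C */13 -> active={job_C:*/13}
Op 8: register job_B */10 -> active={job_B:*/10, job_C:*/13}
Op 9: register job_A */9 -> active={job_A:*/9, job_B:*/10, job_C:*/13}
Op 10: register job_A */6 -> active={job_A:*/6, job_B:*/10, job_C:*/13}
Op 11: register job_D */10 -> active={job_A:*/6, job_B:*/10, job_C:*/13, job_D:*/10}
  job_A: interval 6, next fire after T=279 is 282
  job_B: interval 10, next fire after T=279 is 280
  job_C: interval 13, next fire after T=279 is 286
  job_D: interval 10, next fire after T=279 is 280
Earliest fire time = 280 (job job_B)

Answer: 280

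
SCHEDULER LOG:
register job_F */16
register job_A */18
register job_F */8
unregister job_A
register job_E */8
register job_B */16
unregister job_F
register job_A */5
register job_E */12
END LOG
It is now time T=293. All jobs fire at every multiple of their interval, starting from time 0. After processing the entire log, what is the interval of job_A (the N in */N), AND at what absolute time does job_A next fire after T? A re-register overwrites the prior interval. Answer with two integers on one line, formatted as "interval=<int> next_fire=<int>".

Answer: interval=5 next_fire=295

Derivation:
Op 1: register job_F */16 -> active={job_F:*/16}
Op 2: register job_A */18 -> active={job_A:*/18, job_F:*/16}
Op 3: register job_F */8 -> active={job_A:*/18, job_F:*/8}
Op 4: unregister job_A -> active={job_F:*/8}
Op 5: register job_E */8 -> active={job_E:*/8, job_F:*/8}
Op 6: register job_B */16 -> active={job_B:*/16, job_E:*/8, job_F:*/8}
Op 7: unregister job_F -> active={job_B:*/16, job_E:*/8}
Op 8: register job_A */5 -> active={job_A:*/5, job_B:*/16, job_E:*/8}
Op 9: register job_E */12 -> active={job_A:*/5, job_B:*/16, job_E:*/12}
Final interval of job_A = 5
Next fire of job_A after T=293: (293//5+1)*5 = 295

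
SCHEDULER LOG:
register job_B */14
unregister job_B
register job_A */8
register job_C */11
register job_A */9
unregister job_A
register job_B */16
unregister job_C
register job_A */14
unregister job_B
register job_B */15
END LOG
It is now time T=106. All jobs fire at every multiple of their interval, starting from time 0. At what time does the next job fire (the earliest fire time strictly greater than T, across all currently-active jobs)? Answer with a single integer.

Answer: 112

Derivation:
Op 1: register job_B */14 -> active={job_B:*/14}
Op 2: unregister job_B -> active={}
Op 3: register job_A */8 -> active={job_A:*/8}
Op 4: register job_C */11 -> active={job_A:*/8, job_C:*/11}
Op 5: register job_A */9 -> active={job_A:*/9, job_C:*/11}
Op 6: unregister job_A -> active={job_C:*/11}
Op 7: register job_B */16 -> active={job_B:*/16, job_C:*/11}
Op 8: unregister job_C -> active={job_B:*/16}
Op 9: register job_A */14 -> active={job_A:*/14, job_B:*/16}
Op 10: unregister job_B -> active={job_A:*/14}
Op 11: register job_B */15 -> active={job_A:*/14, job_B:*/15}
  job_A: interval 14, next fire after T=106 is 112
  job_B: interval 15, next fire after T=106 is 120
Earliest fire time = 112 (job job_A)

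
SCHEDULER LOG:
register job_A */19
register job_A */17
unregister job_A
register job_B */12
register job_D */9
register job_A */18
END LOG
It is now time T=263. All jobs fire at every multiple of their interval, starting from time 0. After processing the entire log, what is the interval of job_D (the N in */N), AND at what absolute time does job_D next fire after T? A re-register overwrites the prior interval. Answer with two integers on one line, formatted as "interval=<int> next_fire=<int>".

Op 1: register job_A */19 -> active={job_A:*/19}
Op 2: register job_A */17 -> active={job_A:*/17}
Op 3: unregister job_A -> active={}
Op 4: register job_B */12 -> active={job_B:*/12}
Op 5: register job_D */9 -> active={job_B:*/12, job_D:*/9}
Op 6: register job_A */18 -> active={job_A:*/18, job_B:*/12, job_D:*/9}
Final interval of job_D = 9
Next fire of job_D after T=263: (263//9+1)*9 = 270

Answer: interval=9 next_fire=270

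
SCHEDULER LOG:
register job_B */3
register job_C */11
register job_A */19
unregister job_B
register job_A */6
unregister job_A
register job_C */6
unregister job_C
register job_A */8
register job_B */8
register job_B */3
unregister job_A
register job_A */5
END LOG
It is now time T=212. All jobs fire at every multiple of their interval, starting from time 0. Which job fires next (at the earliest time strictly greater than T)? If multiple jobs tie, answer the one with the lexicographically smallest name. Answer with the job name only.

Answer: job_B

Derivation:
Op 1: register job_B */3 -> active={job_B:*/3}
Op 2: register job_C */11 -> active={job_B:*/3, job_C:*/11}
Op 3: register job_A */19 -> active={job_A:*/19, job_B:*/3, job_C:*/11}
Op 4: unregister job_B -> active={job_A:*/19, job_C:*/11}
Op 5: register job_A */6 -> active={job_A:*/6, job_C:*/11}
Op 6: unregister job_A -> active={job_C:*/11}
Op 7: register job_C */6 -> active={job_C:*/6}
Op 8: unregister job_C -> active={}
Op 9: register job_A */8 -> active={job_A:*/8}
Op 10: register job_B */8 -> active={job_A:*/8, job_B:*/8}
Op 11: register job_B */3 -> active={job_A:*/8, job_B:*/3}
Op 12: unregister job_A -> active={job_B:*/3}
Op 13: register job_A */5 -> active={job_A:*/5, job_B:*/3}
  job_A: interval 5, next fire after T=212 is 215
  job_B: interval 3, next fire after T=212 is 213
Earliest = 213, winner (lex tiebreak) = job_B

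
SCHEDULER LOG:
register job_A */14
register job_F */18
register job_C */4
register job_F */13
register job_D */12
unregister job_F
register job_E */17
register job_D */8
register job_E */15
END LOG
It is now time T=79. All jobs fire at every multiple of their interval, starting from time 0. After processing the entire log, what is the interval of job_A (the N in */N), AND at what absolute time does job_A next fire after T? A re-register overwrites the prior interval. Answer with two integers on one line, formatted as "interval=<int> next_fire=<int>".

Answer: interval=14 next_fire=84

Derivation:
Op 1: register job_A */14 -> active={job_A:*/14}
Op 2: register job_F */18 -> active={job_A:*/14, job_F:*/18}
Op 3: register job_C */4 -> active={job_A:*/14, job_C:*/4, job_F:*/18}
Op 4: register job_F */13 -> active={job_A:*/14, job_C:*/4, job_F:*/13}
Op 5: register job_D */12 -> active={job_A:*/14, job_C:*/4, job_D:*/12, job_F:*/13}
Op 6: unregister job_F -> active={job_A:*/14, job_C:*/4, job_D:*/12}
Op 7: register job_E */17 -> active={job_A:*/14, job_C:*/4, job_D:*/12, job_E:*/17}
Op 8: register job_D */8 -> active={job_A:*/14, job_C:*/4, job_D:*/8, job_E:*/17}
Op 9: register job_E */15 -> active={job_A:*/14, job_C:*/4, job_D:*/8, job_E:*/15}
Final interval of job_A = 14
Next fire of job_A after T=79: (79//14+1)*14 = 84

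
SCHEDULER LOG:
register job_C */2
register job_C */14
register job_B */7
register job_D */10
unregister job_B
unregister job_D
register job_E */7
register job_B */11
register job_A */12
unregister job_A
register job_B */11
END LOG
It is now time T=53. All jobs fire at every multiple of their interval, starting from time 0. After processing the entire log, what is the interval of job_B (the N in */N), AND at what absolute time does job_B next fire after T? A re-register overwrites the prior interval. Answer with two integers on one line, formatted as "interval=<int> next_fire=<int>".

Answer: interval=11 next_fire=55

Derivation:
Op 1: register job_C */2 -> active={job_C:*/2}
Op 2: register job_C */14 -> active={job_C:*/14}
Op 3: register job_B */7 -> active={job_B:*/7, job_C:*/14}
Op 4: register job_D */10 -> active={job_B:*/7, job_C:*/14, job_D:*/10}
Op 5: unregister job_B -> active={job_C:*/14, job_D:*/10}
Op 6: unregister job_D -> active={job_C:*/14}
Op 7: register job_E */7 -> active={job_C:*/14, job_E:*/7}
Op 8: register job_B */11 -> active={job_B:*/11, job_C:*/14, job_E:*/7}
Op 9: register job_A */12 -> active={job_A:*/12, job_B:*/11, job_C:*/14, job_E:*/7}
Op 10: unregister job_A -> active={job_B:*/11, job_C:*/14, job_E:*/7}
Op 11: register job_B */11 -> active={job_B:*/11, job_C:*/14, job_E:*/7}
Final interval of job_B = 11
Next fire of job_B after T=53: (53//11+1)*11 = 55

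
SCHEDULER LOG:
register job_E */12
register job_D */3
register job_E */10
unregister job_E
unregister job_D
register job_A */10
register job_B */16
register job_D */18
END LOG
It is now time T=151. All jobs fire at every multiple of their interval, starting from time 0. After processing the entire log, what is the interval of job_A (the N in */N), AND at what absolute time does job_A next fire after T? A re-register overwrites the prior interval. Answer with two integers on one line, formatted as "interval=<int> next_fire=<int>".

Answer: interval=10 next_fire=160

Derivation:
Op 1: register job_E */12 -> active={job_E:*/12}
Op 2: register job_D */3 -> active={job_D:*/3, job_E:*/12}
Op 3: register job_E */10 -> active={job_D:*/3, job_E:*/10}
Op 4: unregister job_E -> active={job_D:*/3}
Op 5: unregister job_D -> active={}
Op 6: register job_A */10 -> active={job_A:*/10}
Op 7: register job_B */16 -> active={job_A:*/10, job_B:*/16}
Op 8: register job_D */18 -> active={job_A:*/10, job_B:*/16, job_D:*/18}
Final interval of job_A = 10
Next fire of job_A after T=151: (151//10+1)*10 = 160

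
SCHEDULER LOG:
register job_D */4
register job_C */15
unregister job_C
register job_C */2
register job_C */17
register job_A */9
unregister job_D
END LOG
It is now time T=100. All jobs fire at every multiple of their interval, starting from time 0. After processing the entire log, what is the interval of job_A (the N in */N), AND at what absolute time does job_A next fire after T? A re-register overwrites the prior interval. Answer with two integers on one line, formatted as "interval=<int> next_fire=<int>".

Answer: interval=9 next_fire=108

Derivation:
Op 1: register job_D */4 -> active={job_D:*/4}
Op 2: register job_C */15 -> active={job_C:*/15, job_D:*/4}
Op 3: unregister job_C -> active={job_D:*/4}
Op 4: register job_C */2 -> active={job_C:*/2, job_D:*/4}
Op 5: register job_C */17 -> active={job_C:*/17, job_D:*/4}
Op 6: register job_A */9 -> active={job_A:*/9, job_C:*/17, job_D:*/4}
Op 7: unregister job_D -> active={job_A:*/9, job_C:*/17}
Final interval of job_A = 9
Next fire of job_A after T=100: (100//9+1)*9 = 108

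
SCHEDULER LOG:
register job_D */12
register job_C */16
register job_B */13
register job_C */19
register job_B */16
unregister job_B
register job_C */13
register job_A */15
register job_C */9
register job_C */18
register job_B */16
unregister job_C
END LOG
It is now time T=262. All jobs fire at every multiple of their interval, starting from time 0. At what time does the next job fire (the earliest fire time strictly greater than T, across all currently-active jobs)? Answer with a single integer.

Answer: 264

Derivation:
Op 1: register job_D */12 -> active={job_D:*/12}
Op 2: register job_C */16 -> active={job_C:*/16, job_D:*/12}
Op 3: register job_B */13 -> active={job_B:*/13, job_C:*/16, job_D:*/12}
Op 4: register job_C */19 -> active={job_B:*/13, job_C:*/19, job_D:*/12}
Op 5: register job_B */16 -> active={job_B:*/16, job_C:*/19, job_D:*/12}
Op 6: unregister job_B -> active={job_C:*/19, job_D:*/12}
Op 7: register job_C */13 -> active={job_C:*/13, job_D:*/12}
Op 8: register job_A */15 -> active={job_A:*/15, job_C:*/13, job_D:*/12}
Op 9: register job_C */9 -> active={job_A:*/15, job_C:*/9, job_D:*/12}
Op 10: register job_C */18 -> active={job_A:*/15, job_C:*/18, job_D:*/12}
Op 11: register job_B */16 -> active={job_A:*/15, job_B:*/16, job_C:*/18, job_D:*/12}
Op 12: unregister job_C -> active={job_A:*/15, job_B:*/16, job_D:*/12}
  job_A: interval 15, next fire after T=262 is 270
  job_B: interval 16, next fire after T=262 is 272
  job_D: interval 12, next fire after T=262 is 264
Earliest fire time = 264 (job job_D)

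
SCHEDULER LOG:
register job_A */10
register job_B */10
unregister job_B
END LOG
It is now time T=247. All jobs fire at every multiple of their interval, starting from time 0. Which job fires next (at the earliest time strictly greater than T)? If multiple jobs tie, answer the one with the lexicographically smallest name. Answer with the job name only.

Answer: job_A

Derivation:
Op 1: register job_A */10 -> active={job_A:*/10}
Op 2: register job_B */10 -> active={job_A:*/10, job_B:*/10}
Op 3: unregister job_B -> active={job_A:*/10}
  job_A: interval 10, next fire after T=247 is 250
Earliest = 250, winner (lex tiebreak) = job_A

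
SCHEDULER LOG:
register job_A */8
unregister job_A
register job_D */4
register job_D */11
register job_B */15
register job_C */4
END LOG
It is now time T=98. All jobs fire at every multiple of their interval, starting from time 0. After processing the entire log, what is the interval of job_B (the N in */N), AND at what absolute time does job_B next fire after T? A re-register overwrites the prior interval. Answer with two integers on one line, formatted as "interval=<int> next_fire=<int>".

Answer: interval=15 next_fire=105

Derivation:
Op 1: register job_A */8 -> active={job_A:*/8}
Op 2: unregister job_A -> active={}
Op 3: register job_D */4 -> active={job_D:*/4}
Op 4: register job_D */11 -> active={job_D:*/11}
Op 5: register job_B */15 -> active={job_B:*/15, job_D:*/11}
Op 6: register job_C */4 -> active={job_B:*/15, job_C:*/4, job_D:*/11}
Final interval of job_B = 15
Next fire of job_B after T=98: (98//15+1)*15 = 105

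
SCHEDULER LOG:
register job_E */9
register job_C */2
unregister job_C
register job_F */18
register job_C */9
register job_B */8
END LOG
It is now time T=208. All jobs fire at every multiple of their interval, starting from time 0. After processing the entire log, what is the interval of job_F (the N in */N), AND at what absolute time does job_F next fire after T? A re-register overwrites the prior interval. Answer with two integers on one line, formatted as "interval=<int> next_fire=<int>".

Op 1: register job_E */9 -> active={job_E:*/9}
Op 2: register job_C */2 -> active={job_C:*/2, job_E:*/9}
Op 3: unregister job_C -> active={job_E:*/9}
Op 4: register job_F */18 -> active={job_E:*/9, job_F:*/18}
Op 5: register job_C */9 -> active={job_C:*/9, job_E:*/9, job_F:*/18}
Op 6: register job_B */8 -> active={job_B:*/8, job_C:*/9, job_E:*/9, job_F:*/18}
Final interval of job_F = 18
Next fire of job_F after T=208: (208//18+1)*18 = 216

Answer: interval=18 next_fire=216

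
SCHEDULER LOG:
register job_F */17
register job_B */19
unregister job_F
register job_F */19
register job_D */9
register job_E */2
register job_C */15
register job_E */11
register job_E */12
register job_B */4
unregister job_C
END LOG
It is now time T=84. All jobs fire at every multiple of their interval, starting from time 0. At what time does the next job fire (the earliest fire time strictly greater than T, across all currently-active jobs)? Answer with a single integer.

Answer: 88

Derivation:
Op 1: register job_F */17 -> active={job_F:*/17}
Op 2: register job_B */19 -> active={job_B:*/19, job_F:*/17}
Op 3: unregister job_F -> active={job_B:*/19}
Op 4: register job_F */19 -> active={job_B:*/19, job_F:*/19}
Op 5: register job_D */9 -> active={job_B:*/19, job_D:*/9, job_F:*/19}
Op 6: register job_E */2 -> active={job_B:*/19, job_D:*/9, job_E:*/2, job_F:*/19}
Op 7: register job_C */15 -> active={job_B:*/19, job_C:*/15, job_D:*/9, job_E:*/2, job_F:*/19}
Op 8: register job_E */11 -> active={job_B:*/19, job_C:*/15, job_D:*/9, job_E:*/11, job_F:*/19}
Op 9: register job_E */12 -> active={job_B:*/19, job_C:*/15, job_D:*/9, job_E:*/12, job_F:*/19}
Op 10: register job_B */4 -> active={job_B:*/4, job_C:*/15, job_D:*/9, job_E:*/12, job_F:*/19}
Op 11: unregister job_C -> active={job_B:*/4, job_D:*/9, job_E:*/12, job_F:*/19}
  job_B: interval 4, next fire after T=84 is 88
  job_D: interval 9, next fire after T=84 is 90
  job_E: interval 12, next fire after T=84 is 96
  job_F: interval 19, next fire after T=84 is 95
Earliest fire time = 88 (job job_B)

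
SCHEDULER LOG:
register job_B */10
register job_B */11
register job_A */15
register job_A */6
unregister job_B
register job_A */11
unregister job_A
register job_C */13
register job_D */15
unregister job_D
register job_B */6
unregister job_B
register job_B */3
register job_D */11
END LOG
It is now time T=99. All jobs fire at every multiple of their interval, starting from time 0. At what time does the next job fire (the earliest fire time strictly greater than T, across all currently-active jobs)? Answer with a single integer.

Op 1: register job_B */10 -> active={job_B:*/10}
Op 2: register job_B */11 -> active={job_B:*/11}
Op 3: register job_A */15 -> active={job_A:*/15, job_B:*/11}
Op 4: register job_A */6 -> active={job_A:*/6, job_B:*/11}
Op 5: unregister job_B -> active={job_A:*/6}
Op 6: register job_A */11 -> active={job_A:*/11}
Op 7: unregister job_A -> active={}
Op 8: register job_C */13 -> active={job_C:*/13}
Op 9: register job_D */15 -> active={job_C:*/13, job_D:*/15}
Op 10: unregister job_D -> active={job_C:*/13}
Op 11: register job_B */6 -> active={job_B:*/6, job_C:*/13}
Op 12: unregister job_B -> active={job_C:*/13}
Op 13: register job_B */3 -> active={job_B:*/3, job_C:*/13}
Op 14: register job_D */11 -> active={job_B:*/3, job_C:*/13, job_D:*/11}
  job_B: interval 3, next fire after T=99 is 102
  job_C: interval 13, next fire after T=99 is 104
  job_D: interval 11, next fire after T=99 is 110
Earliest fire time = 102 (job job_B)

Answer: 102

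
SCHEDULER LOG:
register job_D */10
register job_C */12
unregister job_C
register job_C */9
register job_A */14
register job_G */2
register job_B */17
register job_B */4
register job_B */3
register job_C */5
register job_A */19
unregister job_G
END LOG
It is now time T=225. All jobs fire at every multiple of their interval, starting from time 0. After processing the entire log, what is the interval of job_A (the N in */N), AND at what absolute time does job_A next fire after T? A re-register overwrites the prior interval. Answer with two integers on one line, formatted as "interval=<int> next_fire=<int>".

Op 1: register job_D */10 -> active={job_D:*/10}
Op 2: register job_C */12 -> active={job_C:*/12, job_D:*/10}
Op 3: unregister job_C -> active={job_D:*/10}
Op 4: register job_C */9 -> active={job_C:*/9, job_D:*/10}
Op 5: register job_A */14 -> active={job_A:*/14, job_C:*/9, job_D:*/10}
Op 6: register job_G */2 -> active={job_A:*/14, job_C:*/9, job_D:*/10, job_G:*/2}
Op 7: register job_B */17 -> active={job_A:*/14, job_B:*/17, job_C:*/9, job_D:*/10, job_G:*/2}
Op 8: register job_B */4 -> active={job_A:*/14, job_B:*/4, job_C:*/9, job_D:*/10, job_G:*/2}
Op 9: register job_B */3 -> active={job_A:*/14, job_B:*/3, job_C:*/9, job_D:*/10, job_G:*/2}
Op 10: register job_C */5 -> active={job_A:*/14, job_B:*/3, job_C:*/5, job_D:*/10, job_G:*/2}
Op 11: register job_A */19 -> active={job_A:*/19, job_B:*/3, job_C:*/5, job_D:*/10, job_G:*/2}
Op 12: unregister job_G -> active={job_A:*/19, job_B:*/3, job_C:*/5, job_D:*/10}
Final interval of job_A = 19
Next fire of job_A after T=225: (225//19+1)*19 = 228

Answer: interval=19 next_fire=228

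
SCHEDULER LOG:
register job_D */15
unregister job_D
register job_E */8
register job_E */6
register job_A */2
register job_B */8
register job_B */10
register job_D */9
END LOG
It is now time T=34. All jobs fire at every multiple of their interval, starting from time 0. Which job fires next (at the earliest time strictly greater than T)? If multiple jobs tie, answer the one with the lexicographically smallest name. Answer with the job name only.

Answer: job_A

Derivation:
Op 1: register job_D */15 -> active={job_D:*/15}
Op 2: unregister job_D -> active={}
Op 3: register job_E */8 -> active={job_E:*/8}
Op 4: register job_E */6 -> active={job_E:*/6}
Op 5: register job_A */2 -> active={job_A:*/2, job_E:*/6}
Op 6: register job_B */8 -> active={job_A:*/2, job_B:*/8, job_E:*/6}
Op 7: register job_B */10 -> active={job_A:*/2, job_B:*/10, job_E:*/6}
Op 8: register job_D */9 -> active={job_A:*/2, job_B:*/10, job_D:*/9, job_E:*/6}
  job_A: interval 2, next fire after T=34 is 36
  job_B: interval 10, next fire after T=34 is 40
  job_D: interval 9, next fire after T=34 is 36
  job_E: interval 6, next fire after T=34 is 36
Earliest = 36, winner (lex tiebreak) = job_A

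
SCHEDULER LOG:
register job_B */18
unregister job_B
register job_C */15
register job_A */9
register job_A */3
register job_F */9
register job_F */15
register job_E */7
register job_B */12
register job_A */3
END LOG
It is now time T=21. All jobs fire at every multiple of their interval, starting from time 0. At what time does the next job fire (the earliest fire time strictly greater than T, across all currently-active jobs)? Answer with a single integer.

Answer: 24

Derivation:
Op 1: register job_B */18 -> active={job_B:*/18}
Op 2: unregister job_B -> active={}
Op 3: register job_C */15 -> active={job_C:*/15}
Op 4: register job_A */9 -> active={job_A:*/9, job_C:*/15}
Op 5: register job_A */3 -> active={job_A:*/3, job_C:*/15}
Op 6: register job_F */9 -> active={job_A:*/3, job_C:*/15, job_F:*/9}
Op 7: register job_F */15 -> active={job_A:*/3, job_C:*/15, job_F:*/15}
Op 8: register job_E */7 -> active={job_A:*/3, job_C:*/15, job_E:*/7, job_F:*/15}
Op 9: register job_B */12 -> active={job_A:*/3, job_B:*/12, job_C:*/15, job_E:*/7, job_F:*/15}
Op 10: register job_A */3 -> active={job_A:*/3, job_B:*/12, job_C:*/15, job_E:*/7, job_F:*/15}
  job_A: interval 3, next fire after T=21 is 24
  job_B: interval 12, next fire after T=21 is 24
  job_C: interval 15, next fire after T=21 is 30
  job_E: interval 7, next fire after T=21 is 28
  job_F: interval 15, next fire after T=21 is 30
Earliest fire time = 24 (job job_A)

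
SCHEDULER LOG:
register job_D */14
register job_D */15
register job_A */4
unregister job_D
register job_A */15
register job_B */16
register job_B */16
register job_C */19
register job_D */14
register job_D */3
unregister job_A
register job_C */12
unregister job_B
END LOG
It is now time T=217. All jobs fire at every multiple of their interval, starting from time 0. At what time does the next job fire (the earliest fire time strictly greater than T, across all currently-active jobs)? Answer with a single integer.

Answer: 219

Derivation:
Op 1: register job_D */14 -> active={job_D:*/14}
Op 2: register job_D */15 -> active={job_D:*/15}
Op 3: register job_A */4 -> active={job_A:*/4, job_D:*/15}
Op 4: unregister job_D -> active={job_A:*/4}
Op 5: register job_A */15 -> active={job_A:*/15}
Op 6: register job_B */16 -> active={job_A:*/15, job_B:*/16}
Op 7: register job_B */16 -> active={job_A:*/15, job_B:*/16}
Op 8: register job_C */19 -> active={job_A:*/15, job_B:*/16, job_C:*/19}
Op 9: register job_D */14 -> active={job_A:*/15, job_B:*/16, job_C:*/19, job_D:*/14}
Op 10: register job_D */3 -> active={job_A:*/15, job_B:*/16, job_C:*/19, job_D:*/3}
Op 11: unregister job_A -> active={job_B:*/16, job_C:*/19, job_D:*/3}
Op 12: register job_C */12 -> active={job_B:*/16, job_C:*/12, job_D:*/3}
Op 13: unregister job_B -> active={job_C:*/12, job_D:*/3}
  job_C: interval 12, next fire after T=217 is 228
  job_D: interval 3, next fire after T=217 is 219
Earliest fire time = 219 (job job_D)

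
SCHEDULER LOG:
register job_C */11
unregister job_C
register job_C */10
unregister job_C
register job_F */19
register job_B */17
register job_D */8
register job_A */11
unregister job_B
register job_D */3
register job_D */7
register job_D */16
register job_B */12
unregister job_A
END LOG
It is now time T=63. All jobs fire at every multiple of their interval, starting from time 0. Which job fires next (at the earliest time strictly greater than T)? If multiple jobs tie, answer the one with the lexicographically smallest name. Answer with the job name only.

Op 1: register job_C */11 -> active={job_C:*/11}
Op 2: unregister job_C -> active={}
Op 3: register job_C */10 -> active={job_C:*/10}
Op 4: unregister job_C -> active={}
Op 5: register job_F */19 -> active={job_F:*/19}
Op 6: register job_B */17 -> active={job_B:*/17, job_F:*/19}
Op 7: register job_D */8 -> active={job_B:*/17, job_D:*/8, job_F:*/19}
Op 8: register job_A */11 -> active={job_A:*/11, job_B:*/17, job_D:*/8, job_F:*/19}
Op 9: unregister job_B -> active={job_A:*/11, job_D:*/8, job_F:*/19}
Op 10: register job_D */3 -> active={job_A:*/11, job_D:*/3, job_F:*/19}
Op 11: register job_D */7 -> active={job_A:*/11, job_D:*/7, job_F:*/19}
Op 12: register job_D */16 -> active={job_A:*/11, job_D:*/16, job_F:*/19}
Op 13: register job_B */12 -> active={job_A:*/11, job_B:*/12, job_D:*/16, job_F:*/19}
Op 14: unregister job_A -> active={job_B:*/12, job_D:*/16, job_F:*/19}
  job_B: interval 12, next fire after T=63 is 72
  job_D: interval 16, next fire after T=63 is 64
  job_F: interval 19, next fire after T=63 is 76
Earliest = 64, winner (lex tiebreak) = job_D

Answer: job_D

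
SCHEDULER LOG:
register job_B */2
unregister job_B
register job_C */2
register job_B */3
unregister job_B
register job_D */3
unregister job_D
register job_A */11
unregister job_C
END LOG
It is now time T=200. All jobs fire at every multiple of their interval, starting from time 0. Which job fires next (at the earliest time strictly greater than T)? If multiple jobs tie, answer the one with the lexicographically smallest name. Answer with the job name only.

Answer: job_A

Derivation:
Op 1: register job_B */2 -> active={job_B:*/2}
Op 2: unregister job_B -> active={}
Op 3: register job_C */2 -> active={job_C:*/2}
Op 4: register job_B */3 -> active={job_B:*/3, job_C:*/2}
Op 5: unregister job_B -> active={job_C:*/2}
Op 6: register job_D */3 -> active={job_C:*/2, job_D:*/3}
Op 7: unregister job_D -> active={job_C:*/2}
Op 8: register job_A */11 -> active={job_A:*/11, job_C:*/2}
Op 9: unregister job_C -> active={job_A:*/11}
  job_A: interval 11, next fire after T=200 is 209
Earliest = 209, winner (lex tiebreak) = job_A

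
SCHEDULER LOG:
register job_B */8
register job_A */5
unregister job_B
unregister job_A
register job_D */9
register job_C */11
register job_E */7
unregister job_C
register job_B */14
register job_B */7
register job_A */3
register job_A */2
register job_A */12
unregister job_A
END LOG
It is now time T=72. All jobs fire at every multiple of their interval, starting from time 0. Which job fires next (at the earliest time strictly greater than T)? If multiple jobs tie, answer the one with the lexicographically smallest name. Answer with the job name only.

Answer: job_B

Derivation:
Op 1: register job_B */8 -> active={job_B:*/8}
Op 2: register job_A */5 -> active={job_A:*/5, job_B:*/8}
Op 3: unregister job_B -> active={job_A:*/5}
Op 4: unregister job_A -> active={}
Op 5: register job_D */9 -> active={job_D:*/9}
Op 6: register job_C */11 -> active={job_C:*/11, job_D:*/9}
Op 7: register job_E */7 -> active={job_C:*/11, job_D:*/9, job_E:*/7}
Op 8: unregister job_C -> active={job_D:*/9, job_E:*/7}
Op 9: register job_B */14 -> active={job_B:*/14, job_D:*/9, job_E:*/7}
Op 10: register job_B */7 -> active={job_B:*/7, job_D:*/9, job_E:*/7}
Op 11: register job_A */3 -> active={job_A:*/3, job_B:*/7, job_D:*/9, job_E:*/7}
Op 12: register job_A */2 -> active={job_A:*/2, job_B:*/7, job_D:*/9, job_E:*/7}
Op 13: register job_A */12 -> active={job_A:*/12, job_B:*/7, job_D:*/9, job_E:*/7}
Op 14: unregister job_A -> active={job_B:*/7, job_D:*/9, job_E:*/7}
  job_B: interval 7, next fire after T=72 is 77
  job_D: interval 9, next fire after T=72 is 81
  job_E: interval 7, next fire after T=72 is 77
Earliest = 77, winner (lex tiebreak) = job_B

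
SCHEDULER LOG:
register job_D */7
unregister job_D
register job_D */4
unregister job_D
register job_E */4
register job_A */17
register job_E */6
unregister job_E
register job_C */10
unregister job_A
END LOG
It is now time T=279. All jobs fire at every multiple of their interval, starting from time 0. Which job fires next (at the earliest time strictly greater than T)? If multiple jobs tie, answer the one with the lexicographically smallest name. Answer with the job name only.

Answer: job_C

Derivation:
Op 1: register job_D */7 -> active={job_D:*/7}
Op 2: unregister job_D -> active={}
Op 3: register job_D */4 -> active={job_D:*/4}
Op 4: unregister job_D -> active={}
Op 5: register job_E */4 -> active={job_E:*/4}
Op 6: register job_A */17 -> active={job_A:*/17, job_E:*/4}
Op 7: register job_E */6 -> active={job_A:*/17, job_E:*/6}
Op 8: unregister job_E -> active={job_A:*/17}
Op 9: register job_C */10 -> active={job_A:*/17, job_C:*/10}
Op 10: unregister job_A -> active={job_C:*/10}
  job_C: interval 10, next fire after T=279 is 280
Earliest = 280, winner (lex tiebreak) = job_C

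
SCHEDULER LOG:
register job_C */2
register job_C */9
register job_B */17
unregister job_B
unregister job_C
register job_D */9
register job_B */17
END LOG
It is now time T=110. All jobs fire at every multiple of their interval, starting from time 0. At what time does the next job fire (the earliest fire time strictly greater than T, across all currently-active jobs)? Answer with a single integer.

Op 1: register job_C */2 -> active={job_C:*/2}
Op 2: register job_C */9 -> active={job_C:*/9}
Op 3: register job_B */17 -> active={job_B:*/17, job_C:*/9}
Op 4: unregister job_B -> active={job_C:*/9}
Op 5: unregister job_C -> active={}
Op 6: register job_D */9 -> active={job_D:*/9}
Op 7: register job_B */17 -> active={job_B:*/17, job_D:*/9}
  job_B: interval 17, next fire after T=110 is 119
  job_D: interval 9, next fire after T=110 is 117
Earliest fire time = 117 (job job_D)

Answer: 117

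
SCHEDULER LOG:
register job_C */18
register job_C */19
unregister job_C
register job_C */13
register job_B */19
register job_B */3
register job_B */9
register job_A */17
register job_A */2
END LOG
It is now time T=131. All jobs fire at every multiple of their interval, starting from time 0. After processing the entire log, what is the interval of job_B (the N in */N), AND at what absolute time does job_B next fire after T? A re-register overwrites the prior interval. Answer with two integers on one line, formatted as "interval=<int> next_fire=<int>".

Op 1: register job_C */18 -> active={job_C:*/18}
Op 2: register job_C */19 -> active={job_C:*/19}
Op 3: unregister job_C -> active={}
Op 4: register job_C */13 -> active={job_C:*/13}
Op 5: register job_B */19 -> active={job_B:*/19, job_C:*/13}
Op 6: register job_B */3 -> active={job_B:*/3, job_C:*/13}
Op 7: register job_B */9 -> active={job_B:*/9, job_C:*/13}
Op 8: register job_A */17 -> active={job_A:*/17, job_B:*/9, job_C:*/13}
Op 9: register job_A */2 -> active={job_A:*/2, job_B:*/9, job_C:*/13}
Final interval of job_B = 9
Next fire of job_B after T=131: (131//9+1)*9 = 135

Answer: interval=9 next_fire=135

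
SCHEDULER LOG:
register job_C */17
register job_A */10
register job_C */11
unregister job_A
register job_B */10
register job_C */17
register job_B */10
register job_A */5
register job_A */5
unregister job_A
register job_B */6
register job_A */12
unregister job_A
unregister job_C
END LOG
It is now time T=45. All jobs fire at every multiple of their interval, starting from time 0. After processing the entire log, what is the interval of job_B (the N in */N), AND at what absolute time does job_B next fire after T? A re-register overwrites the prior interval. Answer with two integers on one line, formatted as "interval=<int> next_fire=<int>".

Op 1: register job_C */17 -> active={job_C:*/17}
Op 2: register job_A */10 -> active={job_A:*/10, job_C:*/17}
Op 3: register job_C */11 -> active={job_A:*/10, job_C:*/11}
Op 4: unregister job_A -> active={job_C:*/11}
Op 5: register job_B */10 -> active={job_B:*/10, job_C:*/11}
Op 6: register job_C */17 -> active={job_B:*/10, job_C:*/17}
Op 7: register job_B */10 -> active={job_B:*/10, job_C:*/17}
Op 8: register job_A */5 -> active={job_A:*/5, job_B:*/10, job_C:*/17}
Op 9: register job_A */5 -> active={job_A:*/5, job_B:*/10, job_C:*/17}
Op 10: unregister job_A -> active={job_B:*/10, job_C:*/17}
Op 11: register job_B */6 -> active={job_B:*/6, job_C:*/17}
Op 12: register job_A */12 -> active={job_A:*/12, job_B:*/6, job_C:*/17}
Op 13: unregister job_A -> active={job_B:*/6, job_C:*/17}
Op 14: unregister job_C -> active={job_B:*/6}
Final interval of job_B = 6
Next fire of job_B after T=45: (45//6+1)*6 = 48

Answer: interval=6 next_fire=48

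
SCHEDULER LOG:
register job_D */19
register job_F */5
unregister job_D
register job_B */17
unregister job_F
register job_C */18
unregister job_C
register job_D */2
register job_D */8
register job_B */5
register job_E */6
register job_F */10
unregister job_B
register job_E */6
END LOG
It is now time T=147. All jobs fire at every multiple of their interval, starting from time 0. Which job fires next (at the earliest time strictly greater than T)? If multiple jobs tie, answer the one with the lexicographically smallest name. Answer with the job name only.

Op 1: register job_D */19 -> active={job_D:*/19}
Op 2: register job_F */5 -> active={job_D:*/19, job_F:*/5}
Op 3: unregister job_D -> active={job_F:*/5}
Op 4: register job_B */17 -> active={job_B:*/17, job_F:*/5}
Op 5: unregister job_F -> active={job_B:*/17}
Op 6: register job_C */18 -> active={job_B:*/17, job_C:*/18}
Op 7: unregister job_C -> active={job_B:*/17}
Op 8: register job_D */2 -> active={job_B:*/17, job_D:*/2}
Op 9: register job_D */8 -> active={job_B:*/17, job_D:*/8}
Op 10: register job_B */5 -> active={job_B:*/5, job_D:*/8}
Op 11: register job_E */6 -> active={job_B:*/5, job_D:*/8, job_E:*/6}
Op 12: register job_F */10 -> active={job_B:*/5, job_D:*/8, job_E:*/6, job_F:*/10}
Op 13: unregister job_B -> active={job_D:*/8, job_E:*/6, job_F:*/10}
Op 14: register job_E */6 -> active={job_D:*/8, job_E:*/6, job_F:*/10}
  job_D: interval 8, next fire after T=147 is 152
  job_E: interval 6, next fire after T=147 is 150
  job_F: interval 10, next fire after T=147 is 150
Earliest = 150, winner (lex tiebreak) = job_E

Answer: job_E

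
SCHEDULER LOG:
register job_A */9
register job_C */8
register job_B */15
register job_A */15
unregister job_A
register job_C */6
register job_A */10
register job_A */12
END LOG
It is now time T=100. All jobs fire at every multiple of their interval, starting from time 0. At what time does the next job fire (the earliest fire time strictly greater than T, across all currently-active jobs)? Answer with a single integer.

Op 1: register job_A */9 -> active={job_A:*/9}
Op 2: register job_C */8 -> active={job_A:*/9, job_C:*/8}
Op 3: register job_B */15 -> active={job_A:*/9, job_B:*/15, job_C:*/8}
Op 4: register job_A */15 -> active={job_A:*/15, job_B:*/15, job_C:*/8}
Op 5: unregister job_A -> active={job_B:*/15, job_C:*/8}
Op 6: register job_C */6 -> active={job_B:*/15, job_C:*/6}
Op 7: register job_A */10 -> active={job_A:*/10, job_B:*/15, job_C:*/6}
Op 8: register job_A */12 -> active={job_A:*/12, job_B:*/15, job_C:*/6}
  job_A: interval 12, next fire after T=100 is 108
  job_B: interval 15, next fire after T=100 is 105
  job_C: interval 6, next fire after T=100 is 102
Earliest fire time = 102 (job job_C)

Answer: 102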